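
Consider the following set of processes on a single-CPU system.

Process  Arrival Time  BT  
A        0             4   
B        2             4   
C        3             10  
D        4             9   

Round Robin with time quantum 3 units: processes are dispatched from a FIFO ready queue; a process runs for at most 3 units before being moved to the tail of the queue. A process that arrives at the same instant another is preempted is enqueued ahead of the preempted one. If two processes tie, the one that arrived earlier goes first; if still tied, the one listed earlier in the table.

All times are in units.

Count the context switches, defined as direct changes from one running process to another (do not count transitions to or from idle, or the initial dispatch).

Schedule: | A 0-3 | B 3-6 | C 6-9 | A 9-10 | D 10-13 | B 13-14 | C 14-17 | D 17-20 | C 20-23 | D 23-26 | C 26-27 |
Completion: A=10  B=14  C=27  D=26

10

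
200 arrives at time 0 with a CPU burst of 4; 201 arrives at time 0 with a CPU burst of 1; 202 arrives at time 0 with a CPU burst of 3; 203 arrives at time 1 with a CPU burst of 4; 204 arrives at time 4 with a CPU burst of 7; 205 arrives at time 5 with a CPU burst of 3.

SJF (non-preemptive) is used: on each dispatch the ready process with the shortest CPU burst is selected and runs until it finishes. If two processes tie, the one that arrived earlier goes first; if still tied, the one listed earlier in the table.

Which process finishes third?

200

Gantt: | 201 0-1 | 202 1-4 | 200 4-8 | 205 8-11 | 203 11-15 | 204 15-22 |
Completion: 200=8  201=1  202=4  203=15  204=22  205=11
Turnaround (C−A): 200=8  201=1  202=4  203=14  204=18  205=6
Finish order: 201 → 202 → 200 → 205 → 203 → 204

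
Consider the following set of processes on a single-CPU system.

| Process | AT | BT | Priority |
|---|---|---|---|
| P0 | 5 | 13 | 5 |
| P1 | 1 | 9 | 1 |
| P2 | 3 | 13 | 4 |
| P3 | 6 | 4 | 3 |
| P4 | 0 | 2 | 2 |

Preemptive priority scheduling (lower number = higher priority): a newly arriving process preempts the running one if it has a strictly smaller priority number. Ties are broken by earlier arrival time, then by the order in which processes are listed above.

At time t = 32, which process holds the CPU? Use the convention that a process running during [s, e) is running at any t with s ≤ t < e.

P0

Timeline: | P4 0-1 | P1 1-10 | P4 10-11 | P3 11-15 | P2 15-28 | P0 28-41 |
Completion: P0=41  P1=10  P2=28  P3=15  P4=11
Turnaround (C−A): P0=36  P1=9  P2=25  P3=9  P4=11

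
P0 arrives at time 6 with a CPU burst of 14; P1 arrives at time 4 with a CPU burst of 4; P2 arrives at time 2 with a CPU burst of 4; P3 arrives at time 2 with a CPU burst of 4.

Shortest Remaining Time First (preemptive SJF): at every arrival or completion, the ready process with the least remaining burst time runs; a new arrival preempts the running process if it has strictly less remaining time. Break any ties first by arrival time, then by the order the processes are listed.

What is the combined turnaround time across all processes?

44

Timeline: | idle 0-2 | P2 2-6 | P3 6-10 | P1 10-14 | P0 14-28 |
Completion: P0=28  P1=14  P2=6  P3=10
Turnaround (C−A): P0=22  P1=10  P2=4  P3=8
Turnaround = completion − arrival: P0=22, P1=10, P2=4, P3=8
Total turnaround = 22 + 10 + 4 + 8 = 44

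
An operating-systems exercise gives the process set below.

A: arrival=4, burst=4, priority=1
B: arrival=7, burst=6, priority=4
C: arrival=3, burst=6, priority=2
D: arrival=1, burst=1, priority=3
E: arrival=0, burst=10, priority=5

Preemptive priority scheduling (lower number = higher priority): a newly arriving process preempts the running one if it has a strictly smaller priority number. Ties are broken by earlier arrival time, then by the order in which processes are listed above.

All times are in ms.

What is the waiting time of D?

Gantt: | E 0-1 | D 1-2 | E 2-3 | C 3-4 | A 4-8 | C 8-13 | B 13-19 | E 19-27 |
Completion: A=8  B=19  C=13  D=2  E=27
Turnaround (C−A): A=4  B=12  C=10  D=1  E=27
Waiting(D) = turnaround − burst = 1 − 1 = 0

0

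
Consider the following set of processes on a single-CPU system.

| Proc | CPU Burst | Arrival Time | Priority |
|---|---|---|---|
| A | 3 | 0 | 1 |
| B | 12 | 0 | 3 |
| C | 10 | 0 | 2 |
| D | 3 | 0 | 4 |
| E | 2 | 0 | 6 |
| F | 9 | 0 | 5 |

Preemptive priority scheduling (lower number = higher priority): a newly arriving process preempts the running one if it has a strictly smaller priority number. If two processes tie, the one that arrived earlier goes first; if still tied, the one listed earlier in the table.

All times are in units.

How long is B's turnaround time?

Schedule: | A 0-3 | C 3-13 | B 13-25 | D 25-28 | F 28-37 | E 37-39 |
Completion: A=3  B=25  C=13  D=28  E=39  F=37
Turnaround (C−A): A=3  B=25  C=13  D=28  E=39  F=37
Turnaround(B) = completion − arrival = 25 − 0 = 25

25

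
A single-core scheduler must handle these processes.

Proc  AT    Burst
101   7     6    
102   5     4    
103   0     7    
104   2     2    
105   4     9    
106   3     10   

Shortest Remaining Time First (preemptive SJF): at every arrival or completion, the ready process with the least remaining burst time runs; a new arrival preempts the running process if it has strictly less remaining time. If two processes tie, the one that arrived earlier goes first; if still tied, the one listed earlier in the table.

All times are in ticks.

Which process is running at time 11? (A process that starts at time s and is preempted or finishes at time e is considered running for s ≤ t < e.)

Schedule: | 103 0-2 | 104 2-4 | 103 4-9 | 102 9-13 | 101 13-19 | 105 19-28 | 106 28-38 |
Completion: 101=19  102=13  103=9  104=4  105=28  106=38

102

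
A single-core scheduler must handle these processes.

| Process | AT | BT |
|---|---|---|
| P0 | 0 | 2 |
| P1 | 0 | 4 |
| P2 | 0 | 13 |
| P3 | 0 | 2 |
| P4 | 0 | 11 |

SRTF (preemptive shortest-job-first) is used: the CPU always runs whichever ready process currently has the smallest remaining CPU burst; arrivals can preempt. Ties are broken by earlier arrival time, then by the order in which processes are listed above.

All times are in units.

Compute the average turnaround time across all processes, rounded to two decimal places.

Gantt: | P0 0-2 | P3 2-4 | P1 4-8 | P4 8-19 | P2 19-32 |
Completion: P0=2  P1=8  P2=32  P3=4  P4=19
Turnaround (C−A): P0=2  P1=8  P2=32  P3=4  P4=19
Turnaround times: P0=2, P1=8, P2=32, P3=4, P4=19
Average turnaround = (2+8+32+4+19) / 5 = 65/5 = 13.00

13.00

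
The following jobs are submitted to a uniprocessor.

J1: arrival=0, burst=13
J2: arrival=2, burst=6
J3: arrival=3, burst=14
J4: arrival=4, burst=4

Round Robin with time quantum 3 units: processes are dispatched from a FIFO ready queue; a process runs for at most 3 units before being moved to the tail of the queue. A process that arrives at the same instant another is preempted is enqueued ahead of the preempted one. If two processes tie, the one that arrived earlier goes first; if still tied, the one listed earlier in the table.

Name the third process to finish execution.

J1

Timeline: | J1 0-3 | J2 3-6 | J3 6-9 | J1 9-12 | J4 12-15 | J2 15-18 | J3 18-21 | J1 21-24 | J4 24-25 | J3 25-28 | J1 28-31 | J3 31-34 | J1 34-35 | J3 35-37 |
Completion: J1=35  J2=18  J3=37  J4=25
Turnaround (C−A): J1=35  J2=16  J3=34  J4=21
Finish order: J2 → J4 → J1 → J3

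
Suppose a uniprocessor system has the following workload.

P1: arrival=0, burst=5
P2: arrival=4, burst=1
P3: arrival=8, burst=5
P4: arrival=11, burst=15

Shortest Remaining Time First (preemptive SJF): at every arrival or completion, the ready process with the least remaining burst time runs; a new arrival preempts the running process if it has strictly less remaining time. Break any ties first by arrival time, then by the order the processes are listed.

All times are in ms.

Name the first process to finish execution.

P1

Timeline: | P1 0-5 | P2 5-6 | idle 6-8 | P3 8-13 | P4 13-28 |
Completion: P1=5  P2=6  P3=13  P4=28
Turnaround (C−A): P1=5  P2=2  P3=5  P4=17
Finish order: P1 → P2 → P3 → P4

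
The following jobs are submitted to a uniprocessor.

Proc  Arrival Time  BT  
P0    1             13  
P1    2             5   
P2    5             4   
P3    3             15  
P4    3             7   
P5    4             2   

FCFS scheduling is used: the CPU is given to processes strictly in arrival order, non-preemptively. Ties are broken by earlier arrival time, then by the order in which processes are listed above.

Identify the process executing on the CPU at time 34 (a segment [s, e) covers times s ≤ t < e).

P4

Schedule: | idle 0-1 | P0 1-14 | P1 14-19 | P3 19-34 | P4 34-41 | P5 41-43 | P2 43-47 |
Completion: P0=14  P1=19  P2=47  P3=34  P4=41  P5=43
Turnaround (C−A): P0=13  P1=17  P2=42  P3=31  P4=38  P5=39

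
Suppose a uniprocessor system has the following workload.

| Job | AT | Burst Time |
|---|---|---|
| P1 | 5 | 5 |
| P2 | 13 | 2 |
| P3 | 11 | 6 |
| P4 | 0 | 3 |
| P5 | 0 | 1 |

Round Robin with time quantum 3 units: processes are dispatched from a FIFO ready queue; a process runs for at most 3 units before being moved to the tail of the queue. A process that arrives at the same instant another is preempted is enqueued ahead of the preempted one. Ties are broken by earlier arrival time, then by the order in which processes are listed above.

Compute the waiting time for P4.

0

Schedule: | P4 0-3 | P5 3-4 | idle 4-5 | P1 5-10 | idle 10-11 | P3 11-14 | P2 14-16 | P3 16-19 |
Completion: P1=10  P2=16  P3=19  P4=3  P5=4
Turnaround (C−A): P1=5  P2=3  P3=8  P4=3  P5=4
Waiting(P4) = turnaround − burst = 3 − 3 = 0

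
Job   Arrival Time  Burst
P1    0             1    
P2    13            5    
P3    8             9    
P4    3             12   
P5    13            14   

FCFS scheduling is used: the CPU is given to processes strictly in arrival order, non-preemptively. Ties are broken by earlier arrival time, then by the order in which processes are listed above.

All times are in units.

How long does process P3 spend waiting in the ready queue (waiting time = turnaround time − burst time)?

7

Gantt: | P1 0-1 | idle 1-3 | P4 3-15 | P3 15-24 | P2 24-29 | P5 29-43 |
Completion: P1=1  P2=29  P3=24  P4=15  P5=43
Turnaround (C−A): P1=1  P2=16  P3=16  P4=12  P5=30
Waiting(P3) = turnaround − burst = 16 − 9 = 7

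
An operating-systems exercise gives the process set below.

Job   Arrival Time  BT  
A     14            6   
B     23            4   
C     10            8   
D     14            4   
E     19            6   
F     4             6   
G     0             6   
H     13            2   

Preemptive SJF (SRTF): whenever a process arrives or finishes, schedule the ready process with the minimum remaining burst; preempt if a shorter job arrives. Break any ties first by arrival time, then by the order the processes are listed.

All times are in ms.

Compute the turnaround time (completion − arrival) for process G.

6

Gantt: | G 0-6 | F 6-12 | C 12-13 | H 13-15 | D 15-19 | A 19-25 | B 25-29 | E 29-35 | C 35-42 |
Completion: A=25  B=29  C=42  D=19  E=35  F=12  G=6  H=15
Turnaround (C−A): A=11  B=6  C=32  D=5  E=16  F=8  G=6  H=2
Turnaround(G) = completion − arrival = 6 − 0 = 6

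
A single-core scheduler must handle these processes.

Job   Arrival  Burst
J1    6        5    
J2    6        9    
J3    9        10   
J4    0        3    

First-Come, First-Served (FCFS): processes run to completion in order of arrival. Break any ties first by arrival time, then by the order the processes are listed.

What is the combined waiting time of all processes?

Timeline: | J4 0-3 | idle 3-6 | J1 6-11 | J2 11-20 | J3 20-30 |
Completion: J1=11  J2=20  J3=30  J4=3
Waiting = turnaround − burst: J1=0, J2=5, J3=11, J4=0
Total waiting = 0 + 5 + 11 + 0 = 16

16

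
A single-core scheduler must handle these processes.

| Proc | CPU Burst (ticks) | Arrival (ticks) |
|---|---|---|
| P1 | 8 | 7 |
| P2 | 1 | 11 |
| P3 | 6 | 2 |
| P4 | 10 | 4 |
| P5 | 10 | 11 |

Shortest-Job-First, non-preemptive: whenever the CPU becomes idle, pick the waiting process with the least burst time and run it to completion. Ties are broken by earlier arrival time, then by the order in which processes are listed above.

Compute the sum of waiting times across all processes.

35

Timeline: | idle 0-2 | P3 2-8 | P1 8-16 | P2 16-17 | P4 17-27 | P5 27-37 |
Completion: P1=16  P2=17  P3=8  P4=27  P5=37
Turnaround (C−A): P1=9  P2=6  P3=6  P4=23  P5=26
Waiting = turnaround − burst: P1=1, P2=5, P3=0, P4=13, P5=16
Total waiting = 1 + 5 + 0 + 13 + 16 = 35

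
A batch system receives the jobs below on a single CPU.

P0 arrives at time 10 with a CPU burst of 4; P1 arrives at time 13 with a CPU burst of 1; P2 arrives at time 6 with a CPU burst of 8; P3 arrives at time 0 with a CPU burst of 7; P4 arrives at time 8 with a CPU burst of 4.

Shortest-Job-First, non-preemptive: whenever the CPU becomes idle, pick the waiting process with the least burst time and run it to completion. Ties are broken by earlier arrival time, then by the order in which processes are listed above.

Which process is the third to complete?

Gantt: | P3 0-7 | P2 7-15 | P1 15-16 | P4 16-20 | P0 20-24 |
Completion: P0=24  P1=16  P2=15  P3=7  P4=20
Turnaround (C−A): P0=14  P1=3  P2=9  P3=7  P4=12
Finish order: P3 → P2 → P1 → P4 → P0

P1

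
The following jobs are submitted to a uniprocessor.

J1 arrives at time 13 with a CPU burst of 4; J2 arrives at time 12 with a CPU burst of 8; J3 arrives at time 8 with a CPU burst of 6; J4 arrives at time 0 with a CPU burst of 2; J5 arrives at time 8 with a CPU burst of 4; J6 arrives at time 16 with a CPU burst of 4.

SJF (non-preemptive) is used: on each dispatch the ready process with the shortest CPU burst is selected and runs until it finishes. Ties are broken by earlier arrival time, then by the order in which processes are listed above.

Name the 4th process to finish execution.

J1

Gantt: | J4 0-2 | idle 2-8 | J5 8-12 | J3 12-18 | J1 18-22 | J6 22-26 | J2 26-34 |
Completion: J1=22  J2=34  J3=18  J4=2  J5=12  J6=26
Turnaround (C−A): J1=9  J2=22  J3=10  J4=2  J5=4  J6=10
Finish order: J4 → J5 → J3 → J1 → J6 → J2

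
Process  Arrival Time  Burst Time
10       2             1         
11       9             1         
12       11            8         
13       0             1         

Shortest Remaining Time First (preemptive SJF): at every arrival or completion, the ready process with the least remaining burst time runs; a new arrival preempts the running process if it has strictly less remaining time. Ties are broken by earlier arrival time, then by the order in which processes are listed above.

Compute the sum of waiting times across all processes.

0

Timeline: | 13 0-1 | idle 1-2 | 10 2-3 | idle 3-9 | 11 9-10 | idle 10-11 | 12 11-19 |
Completion: 10=3  11=10  12=19  13=1
Waiting = turnaround − burst: 10=0, 11=0, 12=0, 13=0
Total waiting = 0 + 0 + 0 + 0 = 0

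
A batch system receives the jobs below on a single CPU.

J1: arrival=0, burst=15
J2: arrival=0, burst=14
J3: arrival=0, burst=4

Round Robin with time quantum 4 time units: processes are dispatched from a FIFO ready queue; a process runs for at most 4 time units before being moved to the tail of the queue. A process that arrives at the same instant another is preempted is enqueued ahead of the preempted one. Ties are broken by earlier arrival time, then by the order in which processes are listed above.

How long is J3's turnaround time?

12

Schedule: | J1 0-4 | J2 4-8 | J3 8-12 | J1 12-16 | J2 16-20 | J1 20-24 | J2 24-28 | J1 28-31 | J2 31-33 |
Completion: J1=31  J2=33  J3=12
Turnaround (C−A): J1=31  J2=33  J3=12
Turnaround(J3) = completion − arrival = 12 − 0 = 12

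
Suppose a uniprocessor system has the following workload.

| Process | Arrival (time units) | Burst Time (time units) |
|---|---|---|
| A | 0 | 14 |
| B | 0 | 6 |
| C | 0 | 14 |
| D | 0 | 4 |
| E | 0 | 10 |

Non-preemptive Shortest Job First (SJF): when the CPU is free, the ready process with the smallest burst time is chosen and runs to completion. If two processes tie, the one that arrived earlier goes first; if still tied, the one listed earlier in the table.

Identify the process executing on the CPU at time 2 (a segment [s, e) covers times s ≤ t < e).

Gantt: | D 0-4 | B 4-10 | E 10-20 | A 20-34 | C 34-48 |
Completion: A=34  B=10  C=48  D=4  E=20
Turnaround (C−A): A=34  B=10  C=48  D=4  E=20

D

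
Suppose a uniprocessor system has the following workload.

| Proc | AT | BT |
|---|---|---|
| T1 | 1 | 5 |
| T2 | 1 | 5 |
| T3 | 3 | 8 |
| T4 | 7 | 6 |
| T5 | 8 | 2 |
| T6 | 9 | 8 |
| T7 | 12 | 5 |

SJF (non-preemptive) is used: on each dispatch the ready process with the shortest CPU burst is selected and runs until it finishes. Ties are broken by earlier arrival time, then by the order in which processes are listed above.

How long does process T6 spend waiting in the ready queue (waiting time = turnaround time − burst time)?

Schedule: | idle 0-1 | T1 1-6 | T2 6-11 | T5 11-13 | T7 13-18 | T4 18-24 | T3 24-32 | T6 32-40 |
Completion: T1=6  T2=11  T3=32  T4=24  T5=13  T6=40  T7=18
Waiting(T6) = turnaround − burst = 31 − 8 = 23

23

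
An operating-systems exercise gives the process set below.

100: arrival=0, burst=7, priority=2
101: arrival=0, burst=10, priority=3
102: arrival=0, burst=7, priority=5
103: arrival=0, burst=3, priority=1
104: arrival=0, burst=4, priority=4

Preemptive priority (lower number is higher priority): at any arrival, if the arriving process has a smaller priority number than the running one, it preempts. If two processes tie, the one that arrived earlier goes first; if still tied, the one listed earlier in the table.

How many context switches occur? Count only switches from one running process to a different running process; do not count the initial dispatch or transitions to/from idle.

4

Schedule: | 103 0-3 | 100 3-10 | 101 10-20 | 104 20-24 | 102 24-31 |
Completion: 100=10  101=20  102=31  103=3  104=24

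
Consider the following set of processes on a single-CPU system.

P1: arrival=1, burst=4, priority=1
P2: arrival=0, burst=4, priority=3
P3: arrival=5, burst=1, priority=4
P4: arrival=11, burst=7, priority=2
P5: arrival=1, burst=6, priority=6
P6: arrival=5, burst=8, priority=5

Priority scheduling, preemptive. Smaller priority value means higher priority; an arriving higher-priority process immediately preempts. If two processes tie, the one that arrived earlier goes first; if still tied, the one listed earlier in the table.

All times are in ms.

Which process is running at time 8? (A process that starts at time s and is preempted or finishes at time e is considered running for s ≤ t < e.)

P3

Schedule: | P2 0-1 | P1 1-5 | P2 5-8 | P3 8-9 | P6 9-11 | P4 11-18 | P6 18-24 | P5 24-30 |
Completion: P1=5  P2=8  P3=9  P4=18  P5=30  P6=24
Turnaround (C−A): P1=4  P2=8  P3=4  P4=7  P5=29  P6=19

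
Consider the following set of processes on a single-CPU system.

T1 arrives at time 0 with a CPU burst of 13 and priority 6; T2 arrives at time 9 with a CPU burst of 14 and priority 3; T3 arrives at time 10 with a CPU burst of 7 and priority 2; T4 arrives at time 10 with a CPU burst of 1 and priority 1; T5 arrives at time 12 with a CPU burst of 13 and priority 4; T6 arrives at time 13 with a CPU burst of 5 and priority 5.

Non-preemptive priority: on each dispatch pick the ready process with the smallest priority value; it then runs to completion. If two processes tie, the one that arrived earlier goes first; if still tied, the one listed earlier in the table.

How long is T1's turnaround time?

Schedule: | T1 0-13 | T4 13-14 | T3 14-21 | T2 21-35 | T5 35-48 | T6 48-53 |
Completion: T1=13  T2=35  T3=21  T4=14  T5=48  T6=53
Turnaround (C−A): T1=13  T2=26  T3=11  T4=4  T5=36  T6=40
Turnaround(T1) = completion − arrival = 13 − 0 = 13

13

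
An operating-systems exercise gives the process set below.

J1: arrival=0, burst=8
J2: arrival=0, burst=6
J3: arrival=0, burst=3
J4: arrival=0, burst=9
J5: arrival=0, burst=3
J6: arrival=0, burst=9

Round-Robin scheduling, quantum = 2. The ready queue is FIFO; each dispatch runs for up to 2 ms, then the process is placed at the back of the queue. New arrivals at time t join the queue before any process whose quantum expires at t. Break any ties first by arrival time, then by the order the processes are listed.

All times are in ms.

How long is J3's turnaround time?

Gantt: | J1 0-2 | J2 2-4 | J3 4-6 | J4 6-8 | J5 8-10 | J6 10-12 | J1 12-14 | J2 14-16 | J3 16-17 | J4 17-19 | J5 19-20 | J6 20-22 | J1 22-24 | J2 24-26 | J4 26-28 | J6 28-30 | J1 30-32 | J4 32-34 | J6 34-36 | J4 36-37 | J6 37-38 |
Completion: J1=32  J2=26  J3=17  J4=37  J5=20  J6=38
Turnaround (C−A): J1=32  J2=26  J3=17  J4=37  J5=20  J6=38
Turnaround(J3) = completion − arrival = 17 − 0 = 17

17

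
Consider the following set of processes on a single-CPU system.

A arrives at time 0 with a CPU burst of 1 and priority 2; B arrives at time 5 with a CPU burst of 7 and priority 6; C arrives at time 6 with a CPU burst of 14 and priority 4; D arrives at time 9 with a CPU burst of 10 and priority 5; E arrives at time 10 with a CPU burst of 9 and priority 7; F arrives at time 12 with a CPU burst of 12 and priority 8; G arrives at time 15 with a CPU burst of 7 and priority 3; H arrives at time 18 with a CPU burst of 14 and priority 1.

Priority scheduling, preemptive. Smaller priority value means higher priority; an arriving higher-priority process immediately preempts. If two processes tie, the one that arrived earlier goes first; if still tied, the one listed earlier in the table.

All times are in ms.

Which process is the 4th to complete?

C

Gantt: | A 0-1 | idle 1-5 | B 5-6 | C 6-15 | G 15-18 | H 18-32 | G 32-36 | C 36-41 | D 41-51 | B 51-57 | E 57-66 | F 66-78 |
Completion: A=1  B=57  C=41  D=51  E=66  F=78  G=36  H=32
Turnaround (C−A): A=1  B=52  C=35  D=42  E=56  F=66  G=21  H=14
Finish order: A → H → G → C → D → B → E → F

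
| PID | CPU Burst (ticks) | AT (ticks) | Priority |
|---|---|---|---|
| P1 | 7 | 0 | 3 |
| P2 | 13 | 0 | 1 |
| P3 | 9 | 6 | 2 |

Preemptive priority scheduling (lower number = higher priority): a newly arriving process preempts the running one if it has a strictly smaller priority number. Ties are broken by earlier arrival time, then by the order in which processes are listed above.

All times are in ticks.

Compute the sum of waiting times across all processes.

29

Schedule: | P2 0-13 | P3 13-22 | P1 22-29 |
Completion: P1=29  P2=13  P3=22
Waiting = turnaround − burst: P1=22, P2=0, P3=7
Total waiting = 22 + 0 + 7 = 29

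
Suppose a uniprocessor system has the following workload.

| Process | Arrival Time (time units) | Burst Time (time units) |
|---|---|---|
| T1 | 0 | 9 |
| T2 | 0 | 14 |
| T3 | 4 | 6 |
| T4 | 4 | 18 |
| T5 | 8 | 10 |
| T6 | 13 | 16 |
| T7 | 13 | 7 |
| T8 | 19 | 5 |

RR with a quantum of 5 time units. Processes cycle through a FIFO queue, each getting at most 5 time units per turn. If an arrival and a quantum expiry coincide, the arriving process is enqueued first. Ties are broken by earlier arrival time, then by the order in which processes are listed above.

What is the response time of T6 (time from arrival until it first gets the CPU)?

Schedule: | T1 0-5 | T2 5-10 | T3 10-15 | T4 15-20 | T1 20-24 | T5 24-29 | T2 29-34 | T6 34-39 | T7 39-44 | T3 44-45 | T8 45-50 | T4 50-55 | T5 55-60 | T2 60-64 | T6 64-69 | T7 69-71 | T4 71-76 | T6 76-81 | T4 81-84 | T6 84-85 |
Completion: T1=24  T2=64  T3=45  T4=84  T5=60  T6=85  T7=71  T8=50
Response(T6) = first start − arrival = 34 − 13 = 21

21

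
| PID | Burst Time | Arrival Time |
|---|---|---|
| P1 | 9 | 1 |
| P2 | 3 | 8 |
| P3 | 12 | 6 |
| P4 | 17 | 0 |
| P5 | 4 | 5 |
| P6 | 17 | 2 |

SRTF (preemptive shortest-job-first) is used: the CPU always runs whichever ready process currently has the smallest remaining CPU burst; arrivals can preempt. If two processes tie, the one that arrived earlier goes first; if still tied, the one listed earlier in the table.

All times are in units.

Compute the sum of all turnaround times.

Schedule: | P4 0-1 | P1 1-5 | P5 5-9 | P2 9-12 | P1 12-17 | P3 17-29 | P4 29-45 | P6 45-62 |
Completion: P1=17  P2=12  P3=29  P4=45  P5=9  P6=62
Turnaround = completion − arrival: P1=16, P2=4, P3=23, P4=45, P5=4, P6=60
Total turnaround = 16 + 4 + 23 + 45 + 4 + 60 = 152

152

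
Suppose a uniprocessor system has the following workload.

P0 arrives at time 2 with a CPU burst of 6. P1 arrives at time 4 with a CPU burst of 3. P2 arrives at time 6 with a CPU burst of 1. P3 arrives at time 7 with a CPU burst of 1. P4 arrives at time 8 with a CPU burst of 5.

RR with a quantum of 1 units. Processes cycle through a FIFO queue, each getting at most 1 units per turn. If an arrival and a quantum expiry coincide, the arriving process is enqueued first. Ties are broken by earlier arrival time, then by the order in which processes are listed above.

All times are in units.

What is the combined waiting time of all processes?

19

Gantt: | idle 0-2 | P0 2-4 | P1 4-5 | P0 5-6 | P1 6-7 | P2 7-8 | P0 8-9 | P3 9-10 | P1 10-11 | P4 11-12 | P0 12-13 | P4 13-14 | P0 14-15 | P4 15-18 |
Completion: P0=15  P1=11  P2=8  P3=10  P4=18
Turnaround (C−A): P0=13  P1=7  P2=2  P3=3  P4=10
Waiting = turnaround − burst: P0=7, P1=4, P2=1, P3=2, P4=5
Total waiting = 7 + 4 + 1 + 2 + 5 = 19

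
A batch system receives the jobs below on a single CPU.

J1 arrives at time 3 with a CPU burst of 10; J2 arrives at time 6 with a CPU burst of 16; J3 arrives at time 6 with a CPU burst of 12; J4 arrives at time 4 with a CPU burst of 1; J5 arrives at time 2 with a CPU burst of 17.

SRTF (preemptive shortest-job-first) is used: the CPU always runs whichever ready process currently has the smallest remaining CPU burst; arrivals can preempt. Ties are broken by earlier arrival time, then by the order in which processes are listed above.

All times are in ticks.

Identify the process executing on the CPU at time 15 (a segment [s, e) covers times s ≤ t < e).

Gantt: | idle 0-2 | J5 2-3 | J1 3-4 | J4 4-5 | J1 5-14 | J3 14-26 | J5 26-42 | J2 42-58 |
Completion: J1=14  J2=58  J3=26  J4=5  J5=42

J3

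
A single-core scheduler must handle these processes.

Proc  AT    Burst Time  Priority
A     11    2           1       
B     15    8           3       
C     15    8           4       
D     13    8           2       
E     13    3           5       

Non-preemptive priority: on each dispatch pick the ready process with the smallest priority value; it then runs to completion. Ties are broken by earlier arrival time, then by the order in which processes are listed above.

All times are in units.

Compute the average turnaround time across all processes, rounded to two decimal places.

14.60

Gantt: | idle 0-11 | A 11-13 | D 13-21 | B 21-29 | C 29-37 | E 37-40 |
Completion: A=13  B=29  C=37  D=21  E=40
Turnaround (C−A): A=2  B=14  C=22  D=8  E=27
Turnaround times: A=2, B=14, C=22, D=8, E=27
Average turnaround = (2+14+22+8+27) / 5 = 73/5 = 14.60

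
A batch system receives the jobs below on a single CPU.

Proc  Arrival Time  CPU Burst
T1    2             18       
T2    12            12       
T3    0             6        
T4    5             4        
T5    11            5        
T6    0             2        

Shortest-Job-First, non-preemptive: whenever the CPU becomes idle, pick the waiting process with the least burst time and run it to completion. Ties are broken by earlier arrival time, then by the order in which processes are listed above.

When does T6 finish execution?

Timeline: | T6 0-2 | T3 2-8 | T4 8-12 | T5 12-17 | T2 17-29 | T1 29-47 |
Completion: T1=47  T2=29  T3=8  T4=12  T5=17  T6=2

2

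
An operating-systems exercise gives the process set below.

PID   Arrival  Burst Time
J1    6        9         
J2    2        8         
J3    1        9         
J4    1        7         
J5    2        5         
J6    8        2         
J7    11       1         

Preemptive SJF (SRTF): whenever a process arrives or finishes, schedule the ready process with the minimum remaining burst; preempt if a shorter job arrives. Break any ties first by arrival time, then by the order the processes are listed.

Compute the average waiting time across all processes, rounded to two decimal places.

10.29

Timeline: | idle 0-1 | J4 1-2 | J5 2-7 | J4 7-8 | J6 8-10 | J4 10-11 | J7 11-12 | J4 12-16 | J2 16-24 | J3 24-33 | J1 33-42 |
Completion: J1=42  J2=24  J3=33  J4=16  J5=7  J6=10  J7=12
Waiting times: J1=27, J2=14, J3=23, J4=8, J5=0, J6=0, J7=0
Average waiting = (27+14+23+8+0+0+0) / 7 = 72/7 = 10.29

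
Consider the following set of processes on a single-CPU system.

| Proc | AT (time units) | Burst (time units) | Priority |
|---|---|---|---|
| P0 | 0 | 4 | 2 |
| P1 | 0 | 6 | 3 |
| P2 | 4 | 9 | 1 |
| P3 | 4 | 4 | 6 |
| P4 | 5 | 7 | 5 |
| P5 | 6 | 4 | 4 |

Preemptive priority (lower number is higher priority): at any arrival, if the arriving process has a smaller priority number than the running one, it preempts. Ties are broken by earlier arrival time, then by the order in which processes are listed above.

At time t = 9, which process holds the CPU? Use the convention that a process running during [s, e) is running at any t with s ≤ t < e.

P2

Timeline: | P0 0-4 | P2 4-13 | P1 13-19 | P5 19-23 | P4 23-30 | P3 30-34 |
Completion: P0=4  P1=19  P2=13  P3=34  P4=30  P5=23
Turnaround (C−A): P0=4  P1=19  P2=9  P3=30  P4=25  P5=17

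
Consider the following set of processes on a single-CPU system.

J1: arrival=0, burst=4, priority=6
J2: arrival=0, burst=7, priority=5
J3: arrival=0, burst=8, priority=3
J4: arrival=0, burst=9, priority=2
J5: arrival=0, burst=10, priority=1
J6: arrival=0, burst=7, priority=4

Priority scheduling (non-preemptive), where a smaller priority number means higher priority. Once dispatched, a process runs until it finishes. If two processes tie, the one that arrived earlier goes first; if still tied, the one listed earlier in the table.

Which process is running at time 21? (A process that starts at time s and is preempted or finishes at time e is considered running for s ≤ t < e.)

J3

Schedule: | J5 0-10 | J4 10-19 | J3 19-27 | J6 27-34 | J2 34-41 | J1 41-45 |
Completion: J1=45  J2=41  J3=27  J4=19  J5=10  J6=34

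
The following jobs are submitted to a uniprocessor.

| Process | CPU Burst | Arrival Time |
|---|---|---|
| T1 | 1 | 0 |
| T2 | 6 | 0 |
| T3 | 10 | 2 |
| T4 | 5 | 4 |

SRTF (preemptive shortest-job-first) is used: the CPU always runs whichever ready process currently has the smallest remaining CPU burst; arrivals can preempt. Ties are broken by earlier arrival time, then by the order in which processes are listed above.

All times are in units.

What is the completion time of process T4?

12

Gantt: | T1 0-1 | T2 1-7 | T4 7-12 | T3 12-22 |
Completion: T1=1  T2=7  T3=22  T4=12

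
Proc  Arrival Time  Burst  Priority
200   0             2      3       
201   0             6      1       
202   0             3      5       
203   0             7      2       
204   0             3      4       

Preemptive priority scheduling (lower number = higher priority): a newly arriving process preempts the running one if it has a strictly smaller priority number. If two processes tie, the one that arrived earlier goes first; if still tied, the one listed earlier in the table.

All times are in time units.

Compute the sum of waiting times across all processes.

Gantt: | 201 0-6 | 203 6-13 | 200 13-15 | 204 15-18 | 202 18-21 |
Completion: 200=15  201=6  202=21  203=13  204=18
Waiting = turnaround − burst: 200=13, 201=0, 202=18, 203=6, 204=15
Total waiting = 13 + 0 + 18 + 6 + 15 = 52

52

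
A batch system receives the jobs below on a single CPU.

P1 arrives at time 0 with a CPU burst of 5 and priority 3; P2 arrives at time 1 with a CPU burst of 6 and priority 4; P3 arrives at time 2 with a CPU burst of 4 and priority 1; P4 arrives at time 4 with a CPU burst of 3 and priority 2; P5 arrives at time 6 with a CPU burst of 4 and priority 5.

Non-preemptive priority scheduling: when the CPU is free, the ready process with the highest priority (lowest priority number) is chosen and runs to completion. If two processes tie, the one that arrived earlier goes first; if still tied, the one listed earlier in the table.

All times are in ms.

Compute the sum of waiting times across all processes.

Gantt: | P1 0-5 | P3 5-9 | P4 9-12 | P2 12-18 | P5 18-22 |
Completion: P1=5  P2=18  P3=9  P4=12  P5=22
Turnaround (C−A): P1=5  P2=17  P3=7  P4=8  P5=16
Waiting = turnaround − burst: P1=0, P2=11, P3=3, P4=5, P5=12
Total waiting = 0 + 11 + 3 + 5 + 12 = 31

31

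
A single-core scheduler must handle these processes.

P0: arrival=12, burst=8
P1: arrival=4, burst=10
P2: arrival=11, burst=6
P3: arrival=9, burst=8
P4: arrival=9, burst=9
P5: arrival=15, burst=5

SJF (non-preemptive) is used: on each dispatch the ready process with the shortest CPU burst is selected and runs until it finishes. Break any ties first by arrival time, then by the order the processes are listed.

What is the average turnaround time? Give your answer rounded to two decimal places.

Timeline: | idle 0-4 | P1 4-14 | P2 14-20 | P5 20-25 | P3 25-33 | P0 33-41 | P4 41-50 |
Completion: P0=41  P1=14  P2=20  P3=33  P4=50  P5=25
Turnaround times: P0=29, P1=10, P2=9, P3=24, P4=41, P5=10
Average turnaround = (29+10+9+24+41+10) / 6 = 123/6 = 20.50

20.50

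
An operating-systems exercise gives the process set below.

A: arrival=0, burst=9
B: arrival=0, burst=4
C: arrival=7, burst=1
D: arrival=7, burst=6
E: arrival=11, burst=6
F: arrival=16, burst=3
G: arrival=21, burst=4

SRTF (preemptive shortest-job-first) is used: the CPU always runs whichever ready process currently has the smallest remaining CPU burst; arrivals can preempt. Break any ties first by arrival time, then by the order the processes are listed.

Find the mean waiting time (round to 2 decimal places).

Schedule: | B 0-4 | A 4-7 | C 7-8 | A 8-14 | D 14-16 | F 16-19 | D 19-23 | G 23-27 | E 27-33 |
Completion: A=14  B=4  C=8  D=23  E=33  F=19  G=27
Turnaround (C−A): A=14  B=4  C=1  D=16  E=22  F=3  G=6
Waiting times: A=5, B=0, C=0, D=10, E=16, F=0, G=2
Average waiting = (5+0+0+10+16+0+2) / 7 = 33/7 = 4.71

4.71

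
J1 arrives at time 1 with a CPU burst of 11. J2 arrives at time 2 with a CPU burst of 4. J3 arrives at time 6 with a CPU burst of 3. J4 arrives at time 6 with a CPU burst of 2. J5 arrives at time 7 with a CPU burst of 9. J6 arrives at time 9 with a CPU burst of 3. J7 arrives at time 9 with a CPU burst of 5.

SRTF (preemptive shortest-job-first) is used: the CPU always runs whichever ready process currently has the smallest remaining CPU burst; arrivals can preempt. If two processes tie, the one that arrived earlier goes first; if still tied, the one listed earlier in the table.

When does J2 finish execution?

Timeline: | idle 0-1 | J1 1-2 | J2 2-6 | J4 6-8 | J3 8-11 | J6 11-14 | J7 14-19 | J5 19-28 | J1 28-38 |
Completion: J1=38  J2=6  J3=11  J4=8  J5=28  J6=14  J7=19

6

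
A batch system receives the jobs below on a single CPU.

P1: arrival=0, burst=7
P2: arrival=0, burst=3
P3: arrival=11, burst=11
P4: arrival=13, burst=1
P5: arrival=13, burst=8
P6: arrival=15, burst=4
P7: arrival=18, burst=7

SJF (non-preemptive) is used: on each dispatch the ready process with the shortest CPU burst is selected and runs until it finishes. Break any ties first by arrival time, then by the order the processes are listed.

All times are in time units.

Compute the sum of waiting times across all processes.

50

Timeline: | P2 0-3 | P1 3-10 | idle 10-11 | P3 11-22 | P4 22-23 | P6 23-27 | P7 27-34 | P5 34-42 |
Completion: P1=10  P2=3  P3=22  P4=23  P5=42  P6=27  P7=34
Turnaround (C−A): P1=10  P2=3  P3=11  P4=10  P5=29  P6=12  P7=16
Waiting = turnaround − burst: P1=3, P2=0, P3=0, P4=9, P5=21, P6=8, P7=9
Total waiting = 3 + 0 + 0 + 9 + 21 + 8 + 9 = 50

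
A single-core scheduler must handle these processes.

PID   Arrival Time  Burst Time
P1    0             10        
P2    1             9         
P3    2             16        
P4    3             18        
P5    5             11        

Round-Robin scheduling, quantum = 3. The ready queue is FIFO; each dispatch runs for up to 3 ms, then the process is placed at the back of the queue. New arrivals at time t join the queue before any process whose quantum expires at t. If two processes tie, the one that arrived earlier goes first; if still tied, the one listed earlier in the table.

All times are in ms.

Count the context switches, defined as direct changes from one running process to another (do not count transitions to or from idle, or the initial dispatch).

22

Timeline: | P1 0-3 | P2 3-6 | P3 6-9 | P4 9-12 | P1 12-15 | P5 15-18 | P2 18-21 | P3 21-24 | P4 24-27 | P1 27-30 | P5 30-33 | P2 33-36 | P3 36-39 | P4 39-42 | P1 42-43 | P5 43-46 | P3 46-49 | P4 49-52 | P5 52-54 | P3 54-57 | P4 57-60 | P3 60-61 | P4 61-64 |
Completion: P1=43  P2=36  P3=61  P4=64  P5=54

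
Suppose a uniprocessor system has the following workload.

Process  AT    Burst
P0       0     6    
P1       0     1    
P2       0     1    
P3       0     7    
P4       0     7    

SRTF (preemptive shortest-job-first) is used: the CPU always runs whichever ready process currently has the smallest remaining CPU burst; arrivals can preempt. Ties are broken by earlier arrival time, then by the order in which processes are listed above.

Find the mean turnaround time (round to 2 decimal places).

Schedule: | P1 0-1 | P2 1-2 | P0 2-8 | P3 8-15 | P4 15-22 |
Completion: P0=8  P1=1  P2=2  P3=15  P4=22
Turnaround (C−A): P0=8  P1=1  P2=2  P3=15  P4=22
Turnaround times: P0=8, P1=1, P2=2, P3=15, P4=22
Average turnaround = (8+1+2+15+22) / 5 = 48/5 = 9.60

9.60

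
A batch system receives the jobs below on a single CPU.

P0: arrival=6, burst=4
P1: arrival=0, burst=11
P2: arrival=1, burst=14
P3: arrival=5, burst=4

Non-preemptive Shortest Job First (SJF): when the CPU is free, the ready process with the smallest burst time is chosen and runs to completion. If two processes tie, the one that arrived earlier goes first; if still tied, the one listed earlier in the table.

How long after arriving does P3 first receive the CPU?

6

Timeline: | P1 0-11 | P3 11-15 | P0 15-19 | P2 19-33 |
Completion: P0=19  P1=11  P2=33  P3=15
Turnaround (C−A): P0=13  P1=11  P2=32  P3=10
Response(P3) = first start − arrival = 11 − 5 = 6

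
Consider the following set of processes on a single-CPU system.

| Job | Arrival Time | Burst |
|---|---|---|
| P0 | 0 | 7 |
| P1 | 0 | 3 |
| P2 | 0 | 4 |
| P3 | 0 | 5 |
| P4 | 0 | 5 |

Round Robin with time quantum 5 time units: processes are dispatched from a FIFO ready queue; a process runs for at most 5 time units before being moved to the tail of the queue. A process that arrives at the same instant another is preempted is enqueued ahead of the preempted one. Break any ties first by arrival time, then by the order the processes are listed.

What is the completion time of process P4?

Gantt: | P0 0-5 | P1 5-8 | P2 8-12 | P3 12-17 | P4 17-22 | P0 22-24 |
Completion: P0=24  P1=8  P2=12  P3=17  P4=22

22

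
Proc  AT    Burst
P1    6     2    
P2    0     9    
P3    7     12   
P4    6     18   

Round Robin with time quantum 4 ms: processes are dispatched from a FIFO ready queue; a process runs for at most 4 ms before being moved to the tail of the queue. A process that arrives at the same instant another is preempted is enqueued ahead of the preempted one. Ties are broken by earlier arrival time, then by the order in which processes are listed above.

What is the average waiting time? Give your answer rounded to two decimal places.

Timeline: | P2 0-8 | P1 8-10 | P4 10-14 | P3 14-18 | P2 18-19 | P4 19-23 | P3 23-27 | P4 27-31 | P3 31-35 | P4 35-41 |
Completion: P1=10  P2=19  P3=35  P4=41
Turnaround (C−A): P1=4  P2=19  P3=28  P4=35
Waiting times: P1=2, P2=10, P3=16, P4=17
Average waiting = (2+10+16+17) / 4 = 45/4 = 11.25

11.25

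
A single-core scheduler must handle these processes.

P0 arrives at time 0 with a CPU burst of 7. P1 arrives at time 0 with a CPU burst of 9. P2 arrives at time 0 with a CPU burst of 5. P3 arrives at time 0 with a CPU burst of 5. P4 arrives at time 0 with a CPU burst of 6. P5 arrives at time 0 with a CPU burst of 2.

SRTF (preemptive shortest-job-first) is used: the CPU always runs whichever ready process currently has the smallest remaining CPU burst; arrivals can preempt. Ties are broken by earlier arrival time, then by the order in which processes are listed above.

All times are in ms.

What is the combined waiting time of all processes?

64

Gantt: | P5 0-2 | P2 2-7 | P3 7-12 | P4 12-18 | P0 18-25 | P1 25-34 |
Completion: P0=25  P1=34  P2=7  P3=12  P4=18  P5=2
Turnaround (C−A): P0=25  P1=34  P2=7  P3=12  P4=18  P5=2
Waiting = turnaround − burst: P0=18, P1=25, P2=2, P3=7, P4=12, P5=0
Total waiting = 18 + 25 + 2 + 7 + 12 + 0 = 64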